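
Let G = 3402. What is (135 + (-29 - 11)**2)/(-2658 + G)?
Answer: 1735/744 ≈ 2.3320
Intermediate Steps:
(135 + (-29 - 11)**2)/(-2658 + G) = (135 + (-29 - 11)**2)/(-2658 + 3402) = (135 + (-40)**2)/744 = (135 + 1600)*(1/744) = 1735*(1/744) = 1735/744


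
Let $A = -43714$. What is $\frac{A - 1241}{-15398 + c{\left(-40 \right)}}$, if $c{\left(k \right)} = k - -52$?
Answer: $\frac{44955}{15386} \approx 2.9218$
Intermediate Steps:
$c{\left(k \right)} = 52 + k$ ($c{\left(k \right)} = k + 52 = 52 + k$)
$\frac{A - 1241}{-15398 + c{\left(-40 \right)}} = \frac{-43714 - 1241}{-15398 + \left(52 - 40\right)} = \frac{-43714 - 1241}{-15398 + 12} = \frac{-43714 - 1241}{-15386} = \left(-44955\right) \left(- \frac{1}{15386}\right) = \frac{44955}{15386}$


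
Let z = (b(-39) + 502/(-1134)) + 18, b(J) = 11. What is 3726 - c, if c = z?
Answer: 2096450/567 ≈ 3697.4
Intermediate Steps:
z = 16192/567 (z = (11 + 502/(-1134)) + 18 = (11 + 502*(-1/1134)) + 18 = (11 - 251/567) + 18 = 5986/567 + 18 = 16192/567 ≈ 28.557)
c = 16192/567 ≈ 28.557
3726 - c = 3726 - 1*16192/567 = 3726 - 16192/567 = 2096450/567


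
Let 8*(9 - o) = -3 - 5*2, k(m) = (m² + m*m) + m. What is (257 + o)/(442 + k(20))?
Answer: 2141/10096 ≈ 0.21206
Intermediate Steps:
k(m) = m + 2*m² (k(m) = (m² + m²) + m = 2*m² + m = m + 2*m²)
o = 85/8 (o = 9 - (-3 - 5*2)/8 = 9 - (-3 - 10)/8 = 9 - ⅛*(-13) = 9 + 13/8 = 85/8 ≈ 10.625)
(257 + o)/(442 + k(20)) = (257 + 85/8)/(442 + 20*(1 + 2*20)) = 2141/(8*(442 + 20*(1 + 40))) = 2141/(8*(442 + 20*41)) = 2141/(8*(442 + 820)) = (2141/8)/1262 = (2141/8)*(1/1262) = 2141/10096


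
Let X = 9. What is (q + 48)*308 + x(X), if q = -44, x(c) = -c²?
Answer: 1151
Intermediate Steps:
(q + 48)*308 + x(X) = (-44 + 48)*308 - 1*9² = 4*308 - 1*81 = 1232 - 81 = 1151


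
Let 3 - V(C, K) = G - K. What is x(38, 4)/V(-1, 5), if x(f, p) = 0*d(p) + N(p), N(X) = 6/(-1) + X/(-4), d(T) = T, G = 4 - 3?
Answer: -1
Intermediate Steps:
G = 1
N(X) = -6 - X/4 (N(X) = 6*(-1) + X*(-¼) = -6 - X/4)
V(C, K) = 2 + K (V(C, K) = 3 - (1 - K) = 3 + (-1 + K) = 2 + K)
x(f, p) = -6 - p/4 (x(f, p) = 0*p + (-6 - p/4) = 0 + (-6 - p/4) = -6 - p/4)
x(38, 4)/V(-1, 5) = (-6 - ¼*4)/(2 + 5) = (-6 - 1)/7 = -7*⅐ = -1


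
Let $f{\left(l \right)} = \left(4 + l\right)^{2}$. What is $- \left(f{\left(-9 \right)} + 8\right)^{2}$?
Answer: $-1089$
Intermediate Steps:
$- \left(f{\left(-9 \right)} + 8\right)^{2} = - \left(\left(4 - 9\right)^{2} + 8\right)^{2} = - \left(\left(-5\right)^{2} + 8\right)^{2} = - \left(25 + 8\right)^{2} = - 33^{2} = \left(-1\right) 1089 = -1089$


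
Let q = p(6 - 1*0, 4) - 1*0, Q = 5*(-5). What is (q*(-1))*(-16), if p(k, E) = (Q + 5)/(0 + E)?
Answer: -80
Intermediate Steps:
Q = -25
p(k, E) = -20/E (p(k, E) = (-25 + 5)/(0 + E) = -20/E)
q = -5 (q = -20/4 - 1*0 = -20*¼ + 0 = -5 + 0 = -5)
(q*(-1))*(-16) = -5*(-1)*(-16) = 5*(-16) = -80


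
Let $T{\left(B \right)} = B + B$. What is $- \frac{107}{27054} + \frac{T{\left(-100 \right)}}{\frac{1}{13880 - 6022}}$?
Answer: $- \frac{42518066507}{27054} \approx -1.5716 \cdot 10^{6}$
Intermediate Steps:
$T{\left(B \right)} = 2 B$
$- \frac{107}{27054} + \frac{T{\left(-100 \right)}}{\frac{1}{13880 - 6022}} = - \frac{107}{27054} + \frac{2 \left(-100\right)}{\frac{1}{13880 - 6022}} = \left(-107\right) \frac{1}{27054} - \frac{200}{\frac{1}{7858}} = - \frac{107}{27054} - 200 \frac{1}{\frac{1}{7858}} = - \frac{107}{27054} - 1571600 = - \frac{42518066507}{27054}$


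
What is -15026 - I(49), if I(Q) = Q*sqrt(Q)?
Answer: -15369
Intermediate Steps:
I(Q) = Q**(3/2)
-15026 - I(49) = -15026 - 49**(3/2) = -15026 - 1*343 = -15026 - 343 = -15369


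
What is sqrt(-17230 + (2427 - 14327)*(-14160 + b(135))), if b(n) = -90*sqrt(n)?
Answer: sqrt(168486770 + 3213000*sqrt(15)) ≈ 13451.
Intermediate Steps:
sqrt(-17230 + (2427 - 14327)*(-14160 + b(135))) = sqrt(-17230 + (2427 - 14327)*(-14160 - 270*sqrt(15))) = sqrt(-17230 - 11900*(-14160 - 270*sqrt(15))) = sqrt(-17230 + (168504000 + 3213000*sqrt(15))) = sqrt(168486770 + 3213000*sqrt(15))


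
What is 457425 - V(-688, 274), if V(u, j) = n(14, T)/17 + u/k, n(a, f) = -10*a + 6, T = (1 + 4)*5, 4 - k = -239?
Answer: 1889666933/4131 ≈ 4.5744e+5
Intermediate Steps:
k = 243 (k = 4 - 1*(-239) = 4 + 239 = 243)
T = 25 (T = 5*5 = 25)
n(a, f) = 6 - 10*a
V(u, j) = -134/17 + u/243 (V(u, j) = (6 - 10*14)/17 + u/243 = (6 - 140)*(1/17) + u*(1/243) = -134*1/17 + u/243 = -134/17 + u/243)
457425 - V(-688, 274) = 457425 - (-134/17 + (1/243)*(-688)) = 457425 - (-134/17 - 688/243) = 457425 - 1*(-44258/4131) = 457425 + 44258/4131 = 1889666933/4131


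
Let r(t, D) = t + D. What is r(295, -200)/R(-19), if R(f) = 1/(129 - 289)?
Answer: -15200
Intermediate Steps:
r(t, D) = D + t
R(f) = -1/160 (R(f) = 1/(-160) = -1/160)
r(295, -200)/R(-19) = (-200 + 295)/(-1/160) = 95*(-160) = -15200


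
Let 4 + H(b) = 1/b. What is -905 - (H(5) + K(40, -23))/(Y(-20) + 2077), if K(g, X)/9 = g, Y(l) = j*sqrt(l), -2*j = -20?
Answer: 2*(-45250*sqrt(5) + 4700103*I)/(5*(-2077*I + 20*sqrt(5))) ≈ -905.17 + 0.0036909*I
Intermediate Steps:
j = 10 (j = -1/2*(-20) = 10)
Y(l) = 10*sqrt(l)
K(g, X) = 9*g
H(b) = -4 + 1/b
-905 - (H(5) + K(40, -23))/(Y(-20) + 2077) = -905 - ((-4 + 1/5) + 9*40)/(10*sqrt(-20) + 2077) = -905 - ((-4 + 1/5) + 360)/(10*(2*I*sqrt(5)) + 2077) = -905 - (-19/5 + 360)/(20*I*sqrt(5) + 2077) = -905 - 1781/(5*(2077 + 20*I*sqrt(5)))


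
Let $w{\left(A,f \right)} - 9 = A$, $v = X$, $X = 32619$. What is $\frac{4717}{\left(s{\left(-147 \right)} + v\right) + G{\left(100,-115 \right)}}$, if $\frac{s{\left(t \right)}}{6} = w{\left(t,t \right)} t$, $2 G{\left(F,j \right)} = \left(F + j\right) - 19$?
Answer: $\frac{4717}{154318} \approx 0.030567$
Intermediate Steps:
$G{\left(F,j \right)} = - \frac{19}{2} + \frac{F}{2} + \frac{j}{2}$ ($G{\left(F,j \right)} = \frac{\left(F + j\right) - 19}{2} = \frac{-19 + F + j}{2} = - \frac{19}{2} + \frac{F}{2} + \frac{j}{2}$)
$v = 32619$
$w{\left(A,f \right)} = 9 + A$
$s{\left(t \right)} = 6 t \left(9 + t\right)$ ($s{\left(t \right)} = 6 \left(9 + t\right) t = 6 t \left(9 + t\right)$)
$\frac{4717}{\left(s{\left(-147 \right)} + v\right) + G{\left(100,-115 \right)}} = \frac{4717}{\left(6 \left(-147\right) \left(9 - 147\right) + 32619\right) + \left(- \frac{19}{2} + \frac{1}{2} \cdot 100 + \frac{1}{2} \left(-115\right)\right)} = \frac{4717}{\left(6 \left(-147\right) \left(-138\right) + 32619\right) - 17} = \frac{4717}{\left(121716 + 32619\right) - 17} = \frac{4717}{154335 - 17} = \frac{4717}{154318}$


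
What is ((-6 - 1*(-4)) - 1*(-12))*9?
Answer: 90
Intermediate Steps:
((-6 - 1*(-4)) - 1*(-12))*9 = ((-6 + 4) + 12)*9 = (-2 + 12)*9 = 10*9 = 90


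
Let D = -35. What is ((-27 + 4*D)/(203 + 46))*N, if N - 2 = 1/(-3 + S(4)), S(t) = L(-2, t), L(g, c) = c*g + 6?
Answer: -501/415 ≈ -1.2072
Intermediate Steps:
L(g, c) = 6 + c*g
S(t) = 6 - 2*t (S(t) = 6 + t*(-2) = 6 - 2*t)
N = 9/5 (N = 2 + 1/(-3 + (6 - 2*4)) = 2 + 1/(-3 + (6 - 8)) = 2 + 1/(-3 - 2) = 2 + 1/(-5) = 2 - ⅕ = 9/5 ≈ 1.8000)
((-27 + 4*D)/(203 + 46))*N = ((-27 + 4*(-35))/(203 + 46))*(9/5) = ((-27 - 140)/249)*(9/5) = -167*1/249*(9/5) = -167/249*9/5 = -501/415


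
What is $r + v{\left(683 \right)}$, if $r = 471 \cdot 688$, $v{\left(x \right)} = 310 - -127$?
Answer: $324485$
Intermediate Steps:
$v{\left(x \right)} = 437$ ($v{\left(x \right)} = 310 + 127 = 437$)
$r = 324048$
$r + v{\left(683 \right)} = 324048 + 437 = 324485$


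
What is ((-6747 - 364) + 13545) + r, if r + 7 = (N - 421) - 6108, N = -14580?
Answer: -14682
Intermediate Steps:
r = -21116 (r = -7 + ((-14580 - 421) - 6108) = -7 + (-15001 - 6108) = -7 - 21109 = -21116)
((-6747 - 364) + 13545) + r = ((-6747 - 364) + 13545) - 21116 = (-7111 + 13545) - 21116 = 6434 - 21116 = -14682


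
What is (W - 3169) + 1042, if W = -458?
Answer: -2585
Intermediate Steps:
(W - 3169) + 1042 = (-458 - 3169) + 1042 = -3627 + 1042 = -2585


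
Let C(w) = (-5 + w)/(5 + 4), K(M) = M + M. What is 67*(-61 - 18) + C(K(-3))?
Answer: -47648/9 ≈ -5294.2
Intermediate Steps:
K(M) = 2*M
C(w) = -5/9 + w/9 (C(w) = (-5 + w)/9 = (-5 + w)*(⅑) = -5/9 + w/9)
67*(-61 - 18) + C(K(-3)) = 67*(-61 - 18) + (-5/9 + (2*(-3))/9) = 67*(-79) + (-5/9 + (⅑)*(-6)) = -5293 + (-5/9 - ⅔) = -5293 - 11/9 = -47648/9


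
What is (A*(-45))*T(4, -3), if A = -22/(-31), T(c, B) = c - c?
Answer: 0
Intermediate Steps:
T(c, B) = 0
A = 22/31 (A = -22*(-1/31) = 22/31 ≈ 0.70968)
(A*(-45))*T(4, -3) = ((22/31)*(-45))*0 = -990/31*0 = 0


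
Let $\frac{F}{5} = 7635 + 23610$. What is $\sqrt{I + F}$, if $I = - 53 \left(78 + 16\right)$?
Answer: $\sqrt{151243} \approx 388.9$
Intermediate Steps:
$I = -4982$ ($I = \left(-53\right) 94 = -4982$)
$F = 156225$ ($F = 5 \left(7635 + 23610\right) = 5 \cdot 31245 = 156225$)
$\sqrt{I + F} = \sqrt{-4982 + 156225} = \sqrt{151243}$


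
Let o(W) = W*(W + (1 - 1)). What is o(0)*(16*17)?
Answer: 0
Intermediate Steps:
o(W) = W**2 (o(W) = W*(W + 0) = W*W = W**2)
o(0)*(16*17) = 0**2*(16*17) = 0*272 = 0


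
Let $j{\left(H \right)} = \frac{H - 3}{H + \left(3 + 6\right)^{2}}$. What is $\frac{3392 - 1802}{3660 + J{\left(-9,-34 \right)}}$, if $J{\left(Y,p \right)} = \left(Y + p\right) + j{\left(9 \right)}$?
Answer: $\frac{11925}{27128} \approx 0.43958$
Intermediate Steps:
$j{\left(H \right)} = \frac{-3 + H}{81 + H}$ ($j{\left(H \right)} = \frac{-3 + H}{H + 9^{2}} = \frac{-3 + H}{H + 81} = \frac{-3 + H}{81 + H}$)
$J{\left(Y,p \right)} = \frac{1}{15} + Y + p$ ($J{\left(Y,p \right)} = \left(Y + p\right) + \frac{-3 + 9}{81 + 9} = \left(Y + p\right) + \frac{1}{90} \cdot 6 = \left(Y + p\right) + \frac{1}{15} = \frac{1}{15} + Y + p$)
$\frac{3392 - 1802}{3660 + J{\left(-9,-34 \right)}} = \frac{3392 - 1802}{3660 - \frac{644}{15}} = \frac{1590}{3660 - \frac{644}{15}} = \frac{1590}{\frac{54256}{15}} = 1590 \cdot \frac{15}{54256} = \frac{11925}{27128}$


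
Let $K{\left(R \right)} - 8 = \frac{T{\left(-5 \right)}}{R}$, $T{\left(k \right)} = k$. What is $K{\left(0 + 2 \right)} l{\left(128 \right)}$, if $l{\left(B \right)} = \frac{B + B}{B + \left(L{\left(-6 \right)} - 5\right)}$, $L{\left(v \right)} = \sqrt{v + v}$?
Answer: $\frac{57728}{5047} - \frac{2816 i \sqrt{3}}{15141} \approx 11.438 - 0.32214 i$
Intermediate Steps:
$L{\left(v \right)} = \sqrt{2} \sqrt{v}$ ($L{\left(v \right)} = \sqrt{2 v} = \sqrt{2} \sqrt{v}$)
$K{\left(R \right)} = 8 - \frac{5}{R}$
$l{\left(B \right)} = \frac{2 B}{-5 + B + 2 i \sqrt{3}}$ ($l{\left(B \right)} = \frac{B + B}{B + \left(\sqrt{2} \sqrt{-6} - 5\right)} = \frac{2 B}{B - \left(5 - \sqrt{2} i \sqrt{6}\right)} = \frac{2 B}{B - \left(5 - 2 i \sqrt{3}\right)} = \frac{2 B}{-5 + B + 2 i \sqrt{3}}$)
$K{\left(0 + 2 \right)} l{\left(128 \right)} = \left(8 - \frac{5}{0 + 2}\right) 2 \cdot 128 \frac{1}{-5 + 128 + 2 i \sqrt{3}} = \left(8 - \frac{5}{2}\right) 2 \cdot 128 \frac{1}{123 + 2 i \sqrt{3}} = \left(8 - \frac{5}{2}\right) \frac{256}{123 + 2 i \sqrt{3}} = \frac{11 \frac{256}{123 + 2 i \sqrt{3}}}{2} = \frac{1408}{123 + 2 i \sqrt{3}}$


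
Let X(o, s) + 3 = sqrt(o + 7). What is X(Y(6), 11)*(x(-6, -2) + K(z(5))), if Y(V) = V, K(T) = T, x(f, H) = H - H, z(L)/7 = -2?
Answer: 42 - 14*sqrt(13) ≈ -8.4777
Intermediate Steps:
z(L) = -14 (z(L) = 7*(-2) = -14)
x(f, H) = 0
X(o, s) = -3 + sqrt(7 + o) (X(o, s) = -3 + sqrt(o + 7) = -3 + sqrt(7 + o))
X(Y(6), 11)*(x(-6, -2) + K(z(5))) = (-3 + sqrt(7 + 6))*(0 - 14) = (-3 + sqrt(13))*(-14) = 42 - 14*sqrt(13)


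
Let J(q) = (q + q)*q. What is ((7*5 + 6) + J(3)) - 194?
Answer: -135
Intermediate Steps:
J(q) = 2*q**2 (J(q) = (2*q)*q = 2*q**2)
((7*5 + 6) + J(3)) - 194 = ((7*5 + 6) + 2*3**2) - 194 = ((35 + 6) + 2*9) - 194 = (41 + 18) - 194 = 59 - 194 = -135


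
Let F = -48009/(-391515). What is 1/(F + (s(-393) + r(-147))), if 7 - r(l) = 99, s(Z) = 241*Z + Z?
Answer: -130505/12423798987 ≈ -1.0504e-5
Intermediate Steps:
s(Z) = 242*Z
r(l) = -92 (r(l) = 7 - 1*99 = 7 - 99 = -92)
F = 16003/130505 (F = -48009*(-1/391515) = 16003/130505 ≈ 0.12262)
1/(F + (s(-393) + r(-147))) = 1/(16003/130505 + (242*(-393) - 92)) = 1/(16003/130505 + (-95106 - 92)) = 1/(16003/130505 - 95198) = 1/(-12423798987/130505) = -130505/12423798987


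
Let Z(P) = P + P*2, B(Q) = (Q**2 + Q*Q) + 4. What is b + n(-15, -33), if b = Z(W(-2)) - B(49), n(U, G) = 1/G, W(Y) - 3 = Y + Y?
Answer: -158698/33 ≈ -4809.0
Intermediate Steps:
W(Y) = 3 + 2*Y (W(Y) = 3 + (Y + Y) = 3 + 2*Y)
B(Q) = 4 + 2*Q**2 (B(Q) = (Q**2 + Q**2) + 4 = 2*Q**2 + 4 = 4 + 2*Q**2)
Z(P) = 3*P (Z(P) = P + 2*P = 3*P)
b = -4809 (b = 3*(3 + 2*(-2)) - (4 + 2*49**2) = 3*(3 - 4) - (4 + 2*2401) = 3*(-1) - (4 + 4802) = -3 - 1*4806 = -3 - 4806 = -4809)
b + n(-15, -33) = -4809 + 1/(-33) = -4809 - 1/33 = -158698/33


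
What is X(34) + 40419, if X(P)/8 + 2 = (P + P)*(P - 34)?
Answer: 40403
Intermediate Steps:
X(P) = -16 + 16*P*(-34 + P) (X(P) = -16 + 8*((P + P)*(P - 34)) = -16 + 8*((2*P)*(-34 + P)) = -16 + 8*(2*P*(-34 + P)) = -16 + 16*P*(-34 + P))
X(34) + 40419 = (-16 - 544*34 + 16*34**2) + 40419 = (-16 - 18496 + 16*1156) + 40419 = (-16 - 18496 + 18496) + 40419 = -16 + 40419 = 40403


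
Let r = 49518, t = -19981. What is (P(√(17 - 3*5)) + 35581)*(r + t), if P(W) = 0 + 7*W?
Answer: 1050955997 + 206759*√2 ≈ 1.0512e+9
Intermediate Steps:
P(W) = 7*W
(P(√(17 - 3*5)) + 35581)*(r + t) = (7*√(17 - 3*5) + 35581)*(49518 - 19981) = (7*√(17 - 15) + 35581)*29537 = (7*√2 + 35581)*29537 = (35581 + 7*√2)*29537 = 1050955997 + 206759*√2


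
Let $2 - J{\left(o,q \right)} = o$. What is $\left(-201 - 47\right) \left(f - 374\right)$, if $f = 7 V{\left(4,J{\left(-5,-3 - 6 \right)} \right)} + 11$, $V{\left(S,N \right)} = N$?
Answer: $77872$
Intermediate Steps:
$J{\left(o,q \right)} = 2 - o$
$f = 60$ ($f = 7 \left(2 - -5\right) + 11 = 7 \left(2 + 5\right) + 11 = 7 \cdot 7 + 11 = 49 + 11 = 60$)
$\left(-201 - 47\right) \left(f - 374\right) = \left(-201 - 47\right) \left(60 - 374\right) = \left(-248\right) \left(-314\right) = 77872$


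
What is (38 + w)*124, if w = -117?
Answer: -9796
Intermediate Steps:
(38 + w)*124 = (38 - 117)*124 = -79*124 = -9796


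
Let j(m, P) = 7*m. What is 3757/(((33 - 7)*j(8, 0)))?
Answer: 289/112 ≈ 2.5804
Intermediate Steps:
3757/(((33 - 7)*j(8, 0))) = 3757/(((33 - 7)*(7*8))) = 3757/((26*56)) = 3757/1456 = 3757*(1/1456) = 289/112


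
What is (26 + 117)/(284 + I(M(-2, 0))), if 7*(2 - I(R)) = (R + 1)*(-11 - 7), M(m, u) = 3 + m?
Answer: 1001/2038 ≈ 0.49117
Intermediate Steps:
I(R) = 32/7 + 18*R/7 (I(R) = 2 - (R + 1)*(-11 - 7)/7 = 2 - (1 + R)*(-18)/7 = 2 - (-18 - 18*R)/7 = 2 + (18/7 + 18*R/7) = 32/7 + 18*R/7)
(26 + 117)/(284 + I(M(-2, 0))) = (26 + 117)/(284 + (32/7 + 18*(3 - 2)/7)) = 143/(284 + (32/7 + (18/7)*1)) = 143/(284 + (32/7 + 18/7)) = 143/(284 + 50/7) = 143/(2038/7) = 143*(7/2038) = 1001/2038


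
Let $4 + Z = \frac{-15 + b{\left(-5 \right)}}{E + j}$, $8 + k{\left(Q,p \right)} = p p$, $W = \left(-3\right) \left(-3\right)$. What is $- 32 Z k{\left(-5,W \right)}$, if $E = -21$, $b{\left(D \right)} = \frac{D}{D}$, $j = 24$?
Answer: $\frac{60736}{3} \approx 20245.0$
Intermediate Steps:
$b{\left(D \right)} = 1$
$W = 9$
$k{\left(Q,p \right)} = -8 + p^{2}$ ($k{\left(Q,p \right)} = -8 + p p = -8 + p^{2}$)
$Z = - \frac{26}{3}$ ($Z = -4 + \frac{-15 + 1}{-21 + 24} = -4 - \frac{14}{3} = - \frac{26}{3} \approx -8.6667$)
$- 32 Z k{\left(-5,W \right)} = \left(-32\right) \left(- \frac{26}{3}\right) \left(-8 + 9^{2}\right) = \frac{832 \left(-8 + 81\right)}{3} = \frac{832}{3} \cdot 73 = \frac{60736}{3}$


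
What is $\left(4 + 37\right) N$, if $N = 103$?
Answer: $4223$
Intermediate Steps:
$\left(4 + 37\right) N = \left(4 + 37\right) 103 = 41 \cdot 103 = 4223$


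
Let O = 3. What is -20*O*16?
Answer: -960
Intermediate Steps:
-20*O*16 = -20*3*16 = -60*16 = -960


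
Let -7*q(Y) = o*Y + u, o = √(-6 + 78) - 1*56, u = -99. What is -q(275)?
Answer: -15499/7 + 1650*√2/7 ≈ -1880.8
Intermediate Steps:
o = -56 + 6*√2 (o = √72 - 56 = 6*√2 - 56 = -56 + 6*√2 ≈ -47.515)
q(Y) = 99/7 - Y*(-56 + 6*√2)/7 (q(Y) = -((-56 + 6*√2)*Y - 99)/7 = -(Y*(-56 + 6*√2) - 99)/7 = -(-99 + Y*(-56 + 6*√2))/7 = 99/7 - Y*(-56 + 6*√2)/7)
-q(275) = -(99/7 + (2/7)*275*(28 - 3*√2)) = -(99/7 + (2200 - 1650*√2/7)) = -(15499/7 - 1650*√2/7) = -15499/7 + 1650*√2/7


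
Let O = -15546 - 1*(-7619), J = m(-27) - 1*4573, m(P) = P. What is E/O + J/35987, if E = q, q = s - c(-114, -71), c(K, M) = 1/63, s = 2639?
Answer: -1182899896/2567420541 ≈ -0.46073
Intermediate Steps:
c(K, M) = 1/63
J = -4600 (J = -27 - 1*4573 = -27 - 4573 = -4600)
q = 166256/63 (q = 2639 - 1*1/63 = 2639 - 1/63 = 166256/63 ≈ 2639.0)
O = -7927 (O = -15546 + 7619 = -7927)
E = 166256/63 ≈ 2639.0
E/O + J/35987 = (166256/63)/(-7927) - 4600/35987 = (166256/63)*(-1/7927) - 4600*1/35987 = -166256/499401 - 4600/35987 = -1182899896/2567420541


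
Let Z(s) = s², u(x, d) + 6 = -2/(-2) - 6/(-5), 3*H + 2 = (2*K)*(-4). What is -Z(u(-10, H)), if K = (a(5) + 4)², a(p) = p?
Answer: -361/25 ≈ -14.440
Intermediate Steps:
K = 81 (K = (5 + 4)² = 9² = 81)
H = -650/3 (H = -⅔ + ((2*81)*(-4))/3 = -⅔ + (162*(-4))/3 = -⅔ + (⅓)*(-648) = -⅔ - 216 = -650/3 ≈ -216.67)
u(x, d) = -19/5 (u(x, d) = -6 + (-2/(-2) - 6/(-5)) = -6 + (-2*(-½) - 6*(-⅕)) = -6 + (1 + 6/5) = -6 + 11/5 = -19/5)
-Z(u(-10, H)) = -(-19/5)² = -1*361/25 = -361/25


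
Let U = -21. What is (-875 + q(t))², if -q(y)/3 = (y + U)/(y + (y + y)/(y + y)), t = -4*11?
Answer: 1430352400/1849 ≈ 7.7358e+5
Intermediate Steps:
t = -44
q(y) = -3*(-21 + y)/(1 + y) (q(y) = -3*(y - 21)/(y + (y + y)/(y + y)) = -3*(-21 + y)/(y + (2*y)/((2*y))) = -3*(-21 + y)/(y + (2*y)*(1/(2*y))) = -3*(-21 + y)/(y + 1) = -3*(-21 + y)/(1 + y))
(-875 + q(t))² = (-875 + 3*(21 - 1*(-44))/(1 - 44))² = (-875 + 3*(21 + 44)/(-43))² = (-875 + 3*(-1/43)*65)² = (-875 - 195/43)² = (-37820/43)² = 1430352400/1849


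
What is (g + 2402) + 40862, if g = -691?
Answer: 42573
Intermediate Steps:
(g + 2402) + 40862 = (-691 + 2402) + 40862 = 1711 + 40862 = 42573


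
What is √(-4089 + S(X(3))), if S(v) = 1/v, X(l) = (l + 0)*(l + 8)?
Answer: 2*I*√1113222/33 ≈ 63.945*I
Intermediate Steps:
X(l) = l*(8 + l)
√(-4089 + S(X(3))) = √(-4089 + 1/(3*(8 + 3))) = √(-4089 + 1/(3*11)) = √(-4089 + 1/33) = √(-134936/33) = 2*I*√1113222/33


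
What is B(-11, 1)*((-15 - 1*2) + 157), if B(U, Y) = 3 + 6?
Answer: 1260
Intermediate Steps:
B(U, Y) = 9
B(-11, 1)*((-15 - 1*2) + 157) = 9*((-15 - 1*2) + 157) = 9*((-15 - 2) + 157) = 9*(-17 + 157) = 9*140 = 1260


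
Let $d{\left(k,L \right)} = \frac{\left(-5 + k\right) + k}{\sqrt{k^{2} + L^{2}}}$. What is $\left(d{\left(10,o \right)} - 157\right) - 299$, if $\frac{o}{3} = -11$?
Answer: $-456 + \frac{15 \sqrt{1189}}{1189} \approx -455.56$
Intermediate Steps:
$o = -33$ ($o = 3 \left(-11\right) = -33$)
$d{\left(k,L \right)} = \frac{-5 + 2 k}{\sqrt{L^{2} + k^{2}}}$
$\left(d{\left(10,o \right)} - 157\right) - 299 = \left(\frac{-5 + 2 \cdot 10}{\sqrt{\left(-33\right)^{2} + 10^{2}}} - 157\right) - 299 = \left(\frac{-5 + 20}{\sqrt{1089 + 100}} - 157\right) - 299 = \left(\frac{1}{\sqrt{1189}} \cdot 15 - 157\right) - 299 = \left(\frac{\sqrt{1189}}{1189} \cdot 15 - 157\right) - 299 = \left(\frac{15 \sqrt{1189}}{1189} - 157\right) - 299 = \left(-157 + \frac{15 \sqrt{1189}}{1189}\right) - 299 = -456 + \frac{15 \sqrt{1189}}{1189}$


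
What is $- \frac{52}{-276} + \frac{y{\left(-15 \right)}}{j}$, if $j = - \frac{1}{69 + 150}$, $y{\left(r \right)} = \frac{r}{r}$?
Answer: $- \frac{15098}{69} \approx -218.81$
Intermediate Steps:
$y{\left(r \right)} = 1$
$j = - \frac{1}{219} \approx -0.0045662$
$- \frac{52}{-276} + \frac{y{\left(-15 \right)}}{j} = - \frac{52}{-276} + 1 \frac{1}{- \frac{1}{219}} = \left(-52\right) \left(- \frac{1}{276}\right) + 1 \left(-219\right) = \frac{13}{69} - 219 = - \frac{15098}{69}$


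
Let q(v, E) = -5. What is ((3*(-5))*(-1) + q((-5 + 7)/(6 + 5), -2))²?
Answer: 100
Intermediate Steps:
((3*(-5))*(-1) + q((-5 + 7)/(6 + 5), -2))² = ((3*(-5))*(-1) - 5)² = (-15*(-1) - 5)² = (15 - 5)² = 10² = 100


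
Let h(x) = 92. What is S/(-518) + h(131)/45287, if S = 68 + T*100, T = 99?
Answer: -1401780/72853 ≈ -19.241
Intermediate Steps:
S = 9968 (S = 68 + 99*100 = 68 + 9900 = 9968)
S/(-518) + h(131)/45287 = 9968/(-518) + 92/45287 = 9968*(-1/518) + 92*(1/45287) = -712/37 + 4/1969 = -1401780/72853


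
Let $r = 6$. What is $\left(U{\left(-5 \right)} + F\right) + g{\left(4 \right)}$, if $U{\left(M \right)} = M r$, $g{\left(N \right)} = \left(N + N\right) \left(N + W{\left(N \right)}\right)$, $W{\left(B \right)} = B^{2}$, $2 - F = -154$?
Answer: $286$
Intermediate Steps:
$F = 156$ ($F = 2 - -154 = 2 + 154 = 156$)
$g{\left(N \right)} = 2 N \left(N + N^{2}\right)$ ($g{\left(N \right)} = \left(N + N\right) \left(N + N^{2}\right) = 2 N \left(N + N^{2}\right)$)
$U{\left(M \right)} = 6 M$ ($U{\left(M \right)} = M 6 = 6 M$)
$\left(U{\left(-5 \right)} + F\right) + g{\left(4 \right)} = \left(6 \left(-5\right) + 156\right) + 2 \cdot 4^{2} \left(1 + 4\right) = \left(-30 + 156\right) + 2 \cdot 16 \cdot 5 = 126 + 160 = 286$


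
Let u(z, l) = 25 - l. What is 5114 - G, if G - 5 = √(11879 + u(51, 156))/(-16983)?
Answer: 5109 + 2*√2937/16983 ≈ 5109.0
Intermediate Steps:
G = 5 - 2*√2937/16983 (G = 5 + √(11879 + (25 - 1*156))/(-16983) = 5 + √(11879 + (25 - 156))*(-1/16983) = 5 + √(11879 - 131)*(-1/16983) = 5 + √11748*(-1/16983) = 5 + (2*√2937)*(-1/16983) = 5 - 2*√2937/16983 ≈ 4.9936)
5114 - G = 5114 - (5 - 2*√2937/16983) = 5114 + (-5 + 2*√2937/16983) = 5109 + 2*√2937/16983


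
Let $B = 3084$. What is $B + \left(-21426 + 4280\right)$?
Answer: $-14062$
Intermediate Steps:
$B + \left(-21426 + 4280\right) = 3084 + \left(-21426 + 4280\right) = 3084 - 17146 = -14062$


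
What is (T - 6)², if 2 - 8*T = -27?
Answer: 361/64 ≈ 5.6406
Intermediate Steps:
T = 29/8 (T = ¼ - ⅛*(-27) = ¼ + 27/8 = 29/8 ≈ 3.6250)
(T - 6)² = (29/8 - 6)² = (-19/8)² = 361/64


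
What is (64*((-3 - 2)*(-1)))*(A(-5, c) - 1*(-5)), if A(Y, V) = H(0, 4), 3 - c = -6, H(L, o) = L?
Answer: 1600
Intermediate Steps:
c = 9 (c = 3 - 1*(-6) = 3 + 6 = 9)
A(Y, V) = 0
(64*((-3 - 2)*(-1)))*(A(-5, c) - 1*(-5)) = (64*((-3 - 2)*(-1)))*(0 - 1*(-5)) = (64*(-5*(-1)))*(0 + 5) = (64*5)*5 = 320*5 = 1600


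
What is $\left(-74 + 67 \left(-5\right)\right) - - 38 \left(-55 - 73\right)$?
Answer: $-5273$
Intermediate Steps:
$\left(-74 + 67 \left(-5\right)\right) - - 38 \left(-55 - 73\right) = \left(-74 - 335\right) - \left(-38\right) \left(-128\right) = -409 - 4864 = -5273$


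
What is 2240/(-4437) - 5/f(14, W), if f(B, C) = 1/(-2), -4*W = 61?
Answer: 42130/4437 ≈ 9.4951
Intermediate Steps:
W = -61/4 (W = -¼*61 = -61/4 ≈ -15.250)
f(B, C) = -½
2240/(-4437) - 5/f(14, W) = 2240/(-4437) - 5/(-½) = 2240*(-1/4437) - 5*(-2) = -2240/4437 + 10 = 42130/4437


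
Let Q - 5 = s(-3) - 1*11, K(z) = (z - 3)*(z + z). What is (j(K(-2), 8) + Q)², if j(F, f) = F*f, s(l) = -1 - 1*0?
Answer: 23409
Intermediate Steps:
s(l) = -1 (s(l) = -1 + 0 = -1)
K(z) = 2*z*(-3 + z) (K(z) = (-3 + z)*(2*z) = 2*z*(-3 + z))
Q = -7 (Q = 5 + (-1 - 1*11) = 5 + (-1 - 11) = 5 - 12 = -7)
(j(K(-2), 8) + Q)² = ((2*(-2)*(-3 - 2))*8 - 7)² = ((2*(-2)*(-5))*8 - 7)² = (20*8 - 7)² = (160 - 7)² = 153² = 23409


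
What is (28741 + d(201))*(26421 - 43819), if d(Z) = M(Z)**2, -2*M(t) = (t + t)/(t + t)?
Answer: -1000080535/2 ≈ -5.0004e+8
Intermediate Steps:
M(t) = -1/2 (M(t) = -(t + t)/(2*(t + t)) = -2*t/(2*(2*t)) = -2*t*1/(2*t)/2 = -1/2*1 = -1/2)
d(Z) = 1/4 (d(Z) = (-1/2)**2 = 1/4)
(28741 + d(201))*(26421 - 43819) = (28741 + 1/4)*(26421 - 43819) = (114965/4)*(-17398) = -1000080535/2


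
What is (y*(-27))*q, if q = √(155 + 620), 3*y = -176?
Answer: 7920*√31 ≈ 44097.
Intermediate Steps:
y = -176/3 (y = (⅓)*(-176) = -176/3 ≈ -58.667)
q = 5*√31 (q = √775 = 5*√31 ≈ 27.839)
(y*(-27))*q = (-176/3*(-27))*(5*√31) = 1584*(5*√31) = 7920*√31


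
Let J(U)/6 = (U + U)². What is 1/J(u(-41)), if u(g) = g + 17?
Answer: 1/13824 ≈ 7.2338e-5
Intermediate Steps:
u(g) = 17 + g
J(U) = 24*U² (J(U) = 6*(U + U)² = 6*(2*U)² = 6*(4*U²) = 24*U²)
1/J(u(-41)) = 1/(24*(17 - 41)²) = 1/(24*(-24)²) = 1/(24*576) = 1/13824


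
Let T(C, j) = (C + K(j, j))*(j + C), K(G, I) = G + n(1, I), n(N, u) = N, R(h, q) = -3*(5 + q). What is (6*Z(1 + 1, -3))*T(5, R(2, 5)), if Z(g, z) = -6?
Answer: -21600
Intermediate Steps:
R(h, q) = -15 - 3*q
K(G, I) = 1 + G (K(G, I) = G + 1 = 1 + G)
T(C, j) = (C + j)*(1 + C + j) (T(C, j) = (C + (1 + j))*(j + C) = (1 + C + j)*(C + j) = (C + j)*(1 + C + j))
(6*Z(1 + 1, -3))*T(5, R(2, 5)) = (6*(-6))*(5 + (-15 - 3*5) + 5² + (-15 - 3*5)² + 2*5*(-15 - 3*5)) = -36*(5 + (-15 - 15) + 25 + (-15 - 15)² + 2*5*(-15 - 15)) = -36*(5 - 30 + 25 + (-30)² + 2*5*(-30)) = -36*(5 - 30 + 25 + 900 - 300) = -36*600 = -21600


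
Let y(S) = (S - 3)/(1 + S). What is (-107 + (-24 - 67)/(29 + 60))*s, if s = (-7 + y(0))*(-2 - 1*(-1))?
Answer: -96140/89 ≈ -1080.2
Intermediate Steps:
y(S) = (-3 + S)/(1 + S)
s = 10 (s = (-7 + (-3 + 0)/(1 + 0))*(-2 - 1*(-1)) = (-7 - 3/1)*(-2 + 1) = (-7 + 1*(-3))*(-1) = (-7 - 3)*(-1) = -10*(-1) = 10)
(-107 + (-24 - 67)/(29 + 60))*s = (-107 + (-24 - 67)/(29 + 60))*10 = (-107 - 91/89)*10 = -9614/89*10 = -96140/89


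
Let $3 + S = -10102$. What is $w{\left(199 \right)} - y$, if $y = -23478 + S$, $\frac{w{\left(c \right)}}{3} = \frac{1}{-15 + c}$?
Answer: $\frac{6179275}{184} \approx 33583.0$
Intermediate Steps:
$S = -10105$ ($S = -3 - 10102 = -10105$)
$w{\left(c \right)} = \frac{3}{-15 + c}$
$y = -33583$ ($y = -23478 - 10105 = -33583$)
$w{\left(199 \right)} - y = \frac{3}{-15 + 199} - -33583 = \frac{3}{184} + 33583 = \frac{6179275}{184}$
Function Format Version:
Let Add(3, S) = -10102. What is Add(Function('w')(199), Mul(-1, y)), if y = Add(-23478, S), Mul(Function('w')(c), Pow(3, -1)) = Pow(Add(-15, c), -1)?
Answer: Rational(6179275, 184) ≈ 33583.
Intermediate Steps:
S = -10105 (S = Add(-3, -10102) = -10105)
Function('w')(c) = Mul(3, Pow(Add(-15, c), -1))
y = -33583 (y = Add(-23478, -10105) = -33583)
Add(Function('w')(199), Mul(-1, y)) = Add(Mul(3, Pow(Add(-15, 199), -1)), Mul(-1, -33583)) = Add(Mul(3, Pow(184, -1)), 33583) = Add(Mul(3, Rational(1, 184)), 33583) = Add(Rational(3, 184), 33583) = Rational(6179275, 184)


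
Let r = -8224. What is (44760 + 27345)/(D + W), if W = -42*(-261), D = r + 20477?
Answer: 14421/4643 ≈ 3.1060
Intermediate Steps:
D = 12253 (D = -8224 + 20477 = 12253)
W = 10962
(44760 + 27345)/(D + W) = (44760 + 27345)/(12253 + 10962) = 72105/23215 = 72105*(1/23215) = 14421/4643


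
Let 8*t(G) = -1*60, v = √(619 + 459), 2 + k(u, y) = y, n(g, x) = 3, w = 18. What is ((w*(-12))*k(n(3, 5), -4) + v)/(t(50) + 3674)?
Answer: 2592/7333 + 14*√22/7333 ≈ 0.36243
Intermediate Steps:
k(u, y) = -2 + y
v = 7*√22 (v = √1078 = 7*√22 ≈ 32.833)
t(G) = -15/2 (t(G) = (-1*60)/8 = (⅛)*(-60) = -15/2)
((w*(-12))*k(n(3, 5), -4) + v)/(t(50) + 3674) = ((18*(-12))*(-2 - 4) + 7*√22)/(-15/2 + 3674) = (-216*(-6) + 7*√22)/(7333/2) = (1296 + 7*√22)*(2/7333) = 2592/7333 + 14*√22/7333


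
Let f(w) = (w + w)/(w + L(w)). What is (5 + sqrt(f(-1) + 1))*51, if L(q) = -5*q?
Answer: 255 + 51*sqrt(2)/2 ≈ 291.06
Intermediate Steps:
f(w) = -1/2 (f(w) = (w + w)/(w - 5*w) = (2*w)/((-4*w)) = (2*w)*(-1/(4*w)) = -1/2)
(5 + sqrt(f(-1) + 1))*51 = (5 + sqrt(-1/2 + 1))*51 = (5 + sqrt(1/2))*51 = (5 + sqrt(2)/2)*51 = 255 + 51*sqrt(2)/2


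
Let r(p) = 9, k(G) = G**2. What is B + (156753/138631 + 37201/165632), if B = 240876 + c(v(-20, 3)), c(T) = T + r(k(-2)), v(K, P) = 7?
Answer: 5531328133579191/22961729792 ≈ 2.4089e+5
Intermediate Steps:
c(T) = 9 + T (c(T) = T + 9 = 9 + T)
B = 240892 (B = 240876 + (9 + 7) = 240876 + 16 = 240892)
B + (156753/138631 + 37201/165632) = 240892 + (156753/138631 + 37201/165632) = 240892 + 31120524727/22961729792 = 5531328133579191/22961729792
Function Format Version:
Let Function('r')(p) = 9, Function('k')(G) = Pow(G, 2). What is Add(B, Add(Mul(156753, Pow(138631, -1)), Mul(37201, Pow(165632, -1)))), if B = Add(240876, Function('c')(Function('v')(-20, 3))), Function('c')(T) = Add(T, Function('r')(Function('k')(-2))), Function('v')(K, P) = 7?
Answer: Rational(5531328133579191, 22961729792) ≈ 2.4089e+5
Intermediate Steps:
Function('c')(T) = Add(9, T) (Function('c')(T) = Add(T, 9) = Add(9, T))
B = 240892 (B = Add(240876, Add(9, 7)) = Add(240876, 16) = 240892)
Add(B, Add(Mul(156753, Pow(138631, -1)), Mul(37201, Pow(165632, -1)))) = Add(240892, Add(Mul(156753, Pow(138631, -1)), Mul(37201, Pow(165632, -1)))) = Add(240892, Add(Mul(156753, Rational(1, 138631)), Mul(37201, Rational(1, 165632)))) = Add(240892, Add(Rational(156753, 138631), Rational(37201, 165632))) = Add(240892, Rational(31120524727, 22961729792)) = Rational(5531328133579191, 22961729792)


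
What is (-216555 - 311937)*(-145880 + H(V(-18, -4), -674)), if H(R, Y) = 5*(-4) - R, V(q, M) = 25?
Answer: 77120195100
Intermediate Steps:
H(R, Y) = -20 - R
(-216555 - 311937)*(-145880 + H(V(-18, -4), -674)) = (-216555 - 311937)*(-145880 + (-20 - 1*25)) = -528492*(-145880 + (-20 - 25)) = -528492*(-145880 - 45) = -528492*(-145925) = 77120195100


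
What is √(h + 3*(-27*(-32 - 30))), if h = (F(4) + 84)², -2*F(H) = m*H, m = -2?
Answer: √12766 ≈ 112.99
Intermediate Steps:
F(H) = H (F(H) = -(-1)*H = H)
h = 7744 (h = (4 + 84)² = 88² = 7744)
√(h + 3*(-27*(-32 - 30))) = √(7744 + 3*(-27*(-32 - 30))) = √(7744 + 3*(-27*(-62))) = √(7744 + 3*1674) = √(7744 + 5022) = √12766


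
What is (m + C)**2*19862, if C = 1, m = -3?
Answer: 79448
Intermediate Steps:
(m + C)**2*19862 = (-3 + 1)**2*19862 = (-2)**2*19862 = 4*19862 = 79448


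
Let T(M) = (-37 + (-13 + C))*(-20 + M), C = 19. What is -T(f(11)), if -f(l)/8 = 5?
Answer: -1860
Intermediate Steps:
f(l) = -40 (f(l) = -8*5 = -40)
T(M) = 620 - 31*M (T(M) = (-37 + (-13 + 19))*(-20 + M) = (-37 + 6)*(-20 + M) = -31*(-20 + M) = 620 - 31*M)
-T(f(11)) = -(620 - 31*(-40)) = -(620 + 1240) = -1*1860 = -1860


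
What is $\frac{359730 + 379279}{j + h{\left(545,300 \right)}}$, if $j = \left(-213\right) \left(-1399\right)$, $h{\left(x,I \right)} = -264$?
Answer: $\frac{739009}{297723} \approx 2.4822$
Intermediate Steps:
$j = 297987$
$\frac{359730 + 379279}{j + h{\left(545,300 \right)}} = \frac{359730 + 379279}{297987 - 264} = \frac{739009}{297723}$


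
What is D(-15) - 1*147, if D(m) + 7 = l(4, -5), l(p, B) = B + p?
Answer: -155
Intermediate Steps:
D(m) = -8 (D(m) = -7 + (-5 + 4) = -7 - 1 = -8)
D(-15) - 1*147 = -8 - 1*147 = -8 - 147 = -155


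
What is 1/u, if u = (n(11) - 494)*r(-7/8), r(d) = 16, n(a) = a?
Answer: -1/7728 ≈ -0.00012940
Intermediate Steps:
u = -7728 (u = (11 - 494)*16 = -483*16 = -7728)
1/u = 1/(-7728) = -1/7728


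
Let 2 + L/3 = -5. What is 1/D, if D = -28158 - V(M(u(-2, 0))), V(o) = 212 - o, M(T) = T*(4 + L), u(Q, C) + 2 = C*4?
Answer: -1/28336 ≈ -3.5291e-5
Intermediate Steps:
L = -21 (L = -6 + 3*(-5) = -6 - 15 = -21)
u(Q, C) = -2 + 4*C (u(Q, C) = -2 + C*4 = -2 + 4*C)
M(T) = -17*T (M(T) = T*(4 - 21) = T*(-17) = -17*T)
D = -28336 (D = -28158 - (212 - (-17)*(-2 + 4*0)) = -28158 - (212 - (-17)*(-2 + 0)) = -28158 - (212 - (-17)*(-2)) = -28158 - (212 - 1*34) = -28158 - (212 - 34) = -28158 - 1*178 = -28158 - 178 = -28336)
1/D = 1/(-28336) = -1/28336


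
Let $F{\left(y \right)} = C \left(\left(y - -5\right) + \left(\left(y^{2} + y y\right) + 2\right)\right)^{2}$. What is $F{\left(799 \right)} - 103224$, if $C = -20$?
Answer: $-32645644136504$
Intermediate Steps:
$F{\left(y \right)} = - 20 \left(7 + y + 2 y^{2}\right)^{2}$ ($F{\left(y \right)} = - 20 \left(\left(y - -5\right) + \left(\left(y^{2} + y y\right) + 2\right)\right)^{2} = - 20 \left(\left(y + 5\right) + \left(\left(y^{2} + y^{2}\right) + 2\right)\right)^{2} = - 20 \left(\left(5 + y\right) + \left(2 y^{2} + 2\right)\right)^{2} = - 20 \left(\left(5 + y\right) + \left(2 + 2 y^{2}\right)\right)^{2} = - 20 \left(7 + y + 2 y^{2}\right)^{2}$)
$F{\left(799 \right)} - 103224 = - 20 \left(7 + 799 + 2 \cdot 799^{2}\right)^{2} - 103224 = - 20 \left(7 + 799 + 2 \cdot 638401\right)^{2} - 103224 = - 20 \left(7 + 799 + 1276802\right)^{2} - 103224 = - 20 \cdot 1277608^{2} - 103224 = \left(-20\right) 1632282201664 - 103224 = -32645644033280 - 103224 = -32645644136504$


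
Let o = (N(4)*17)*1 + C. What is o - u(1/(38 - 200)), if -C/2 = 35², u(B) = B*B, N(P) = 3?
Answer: -62959357/26244 ≈ -2399.0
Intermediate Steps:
u(B) = B²
C = -2450 (C = -2*35² = -2*1225 = -2450)
o = -2399 (o = (3*17)*1 - 2450 = 51*1 - 2450 = 51 - 2450 = -2399)
o - u(1/(38 - 200)) = -2399 - (1/(38 - 200))² = -2399 - (1/(-162))² = -2399 - (-1/162)² = -2399 - 1*1/26244 = -2399 - 1/26244 = -62959357/26244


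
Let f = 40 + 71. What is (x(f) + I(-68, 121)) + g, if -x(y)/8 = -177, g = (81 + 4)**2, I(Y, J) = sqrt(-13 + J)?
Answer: 8641 + 6*sqrt(3) ≈ 8651.4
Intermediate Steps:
f = 111
g = 7225 (g = 85**2 = 7225)
x(y) = 1416 (x(y) = -8*(-177) = 1416)
(x(f) + I(-68, 121)) + g = (1416 + sqrt(-13 + 121)) + 7225 = (1416 + sqrt(108)) + 7225 = (1416 + 6*sqrt(3)) + 7225 = 8641 + 6*sqrt(3)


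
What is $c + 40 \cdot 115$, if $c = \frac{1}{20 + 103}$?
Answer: $\frac{565801}{123} \approx 4600.0$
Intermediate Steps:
$c = \frac{1}{123} \approx 0.0081301$
$c + 40 \cdot 115 = \frac{1}{123} + 40 \cdot 115 = \frac{1}{123} + 4600 = \frac{565801}{123}$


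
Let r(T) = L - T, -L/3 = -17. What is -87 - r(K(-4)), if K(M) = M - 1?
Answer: -143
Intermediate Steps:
L = 51 (L = -3*(-17) = 51)
K(M) = -1 + M
r(T) = 51 - T
-87 - r(K(-4)) = -87 - (51 - (-1 - 4)) = -87 - (51 - 1*(-5)) = -87 - (51 + 5) = -87 - 1*56 = -87 - 56 = -143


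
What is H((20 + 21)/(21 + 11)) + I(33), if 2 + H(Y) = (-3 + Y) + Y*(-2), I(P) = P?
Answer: 855/32 ≈ 26.719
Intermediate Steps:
H(Y) = -5 - Y (H(Y) = -2 + ((-3 + Y) + Y*(-2)) = -2 + ((-3 + Y) - 2*Y) = -2 + (-3 - Y) = -5 - Y)
H((20 + 21)/(21 + 11)) + I(33) = (-5 - (20 + 21)/(21 + 11)) + 33 = (-5 - 41/32) + 33 = -201/32 + 33 = 855/32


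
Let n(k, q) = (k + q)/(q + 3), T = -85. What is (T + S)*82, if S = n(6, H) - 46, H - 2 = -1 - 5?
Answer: -10906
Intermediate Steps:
H = -4 (H = 2 + (-1 - 5) = 2 - 6 = -4)
n(k, q) = (k + q)/(3 + q)
S = -48 (S = (6 - 4)/(3 - 4) - 46 = 2/(-1) - 46 = -1*2 - 46 = -2 - 46 = -48)
(T + S)*82 = (-85 - 48)*82 = -133*82 = -10906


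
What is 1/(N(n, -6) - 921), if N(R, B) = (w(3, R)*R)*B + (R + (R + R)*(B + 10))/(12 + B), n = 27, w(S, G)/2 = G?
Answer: -2/19257 ≈ -0.00010386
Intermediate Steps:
w(S, G) = 2*G
N(R, B) = (R + 2*R*(10 + B))/(12 + B) + 2*B*R**2 (N(R, B) = ((2*R)*R)*B + (R + (R + R)*(B + 10))/(12 + B) = (2*R**2)*B + (R + (2*R)*(10 + B))/(12 + B) = 2*B*R**2 + (R + 2*R*(10 + B))/(12 + B) = (R + 2*R*(10 + B))/(12 + B) + 2*B*R**2)
1/(N(n, -6) - 921) = 1/(27*(21 + 2*(-6) + 2*27*(-6)**2 + 24*(-6)*27)/(12 - 6) - 921) = 1/(27*(21 - 12 + 2*27*36 - 3888)/6 - 921) = 1/(27*(1/6)*(21 - 12 + 1944 - 3888) - 921) = 1/(27*(1/6)*(-1935) - 921) = 1/(-17415/2 - 921) = 1/(-19257/2) = -2/19257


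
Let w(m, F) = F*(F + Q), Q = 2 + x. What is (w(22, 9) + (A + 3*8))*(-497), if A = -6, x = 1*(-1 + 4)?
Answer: -71568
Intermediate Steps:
x = 3 (x = 1*3 = 3)
Q = 5 (Q = 2 + 3 = 5)
w(m, F) = F*(5 + F) (w(m, F) = F*(F + 5) = F*(5 + F))
(w(22, 9) + (A + 3*8))*(-497) = (9*(5 + 9) + (-6 + 3*8))*(-497) = (9*14 + (-6 + 24))*(-497) = (126 + 18)*(-497) = 144*(-497) = -71568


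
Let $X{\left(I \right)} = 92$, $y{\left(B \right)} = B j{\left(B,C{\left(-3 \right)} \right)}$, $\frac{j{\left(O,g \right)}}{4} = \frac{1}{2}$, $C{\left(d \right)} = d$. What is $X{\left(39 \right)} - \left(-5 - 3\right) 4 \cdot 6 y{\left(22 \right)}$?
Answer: $8540$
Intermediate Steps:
$j{\left(O,g \right)} = 2$ ($j{\left(O,g \right)} = \frac{4}{2} = 4 \cdot \frac{1}{2} = 2$)
$y{\left(B \right)} = 2 B$ ($y{\left(B \right)} = B 2 = 2 B$)
$X{\left(39 \right)} - \left(-5 - 3\right) 4 \cdot 6 y{\left(22 \right)} = 92 - \left(-5 - 3\right) 4 \cdot 6 \cdot 2 \cdot 22 = 92 - \left(-8\right) 24 \cdot 44 = 92 - \left(-192\right) 44 = 92 - -8448 = 92 + 8448 = 8540$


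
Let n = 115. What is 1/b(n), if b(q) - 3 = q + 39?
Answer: 1/157 ≈ 0.0063694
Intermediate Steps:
b(q) = 42 + q (b(q) = 3 + (q + 39) = 3 + (39 + q) = 42 + q)
1/b(n) = 1/(42 + 115) = 1/157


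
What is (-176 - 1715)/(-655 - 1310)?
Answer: 1891/1965 ≈ 0.96234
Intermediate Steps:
(-176 - 1715)/(-655 - 1310) = -1891/(-1965) = -1891*(-1/1965) = 1891/1965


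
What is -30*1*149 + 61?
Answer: -4409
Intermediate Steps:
-30*1*149 + 61 = -30*149 + 61 = -4470 + 61 = -4409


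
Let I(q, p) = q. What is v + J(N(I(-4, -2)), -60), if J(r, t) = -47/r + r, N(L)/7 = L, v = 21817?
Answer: 610139/28 ≈ 21791.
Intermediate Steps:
N(L) = 7*L
J(r, t) = r - 47/r
v + J(N(I(-4, -2)), -60) = 21817 + (7*(-4) - 47/(7*(-4))) = 21817 + (-28 - 47/(-28)) = 21817 + (-28 - 47*(-1/28)) = 21817 + (-28 + 47/28) = 21817 - 737/28 = 610139/28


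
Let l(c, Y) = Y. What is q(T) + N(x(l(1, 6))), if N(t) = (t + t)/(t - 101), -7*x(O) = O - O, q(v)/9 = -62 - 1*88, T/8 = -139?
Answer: -1350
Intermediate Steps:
T = -1112 (T = 8*(-139) = -1112)
q(v) = -1350 (q(v) = 9*(-62 - 1*88) = 9*(-62 - 88) = 9*(-150) = -1350)
x(O) = 0 (x(O) = -(O - O)/7 = -1/7*0 = 0)
N(t) = 2*t/(-101 + t) (N(t) = (2*t)/(-101 + t) = 2*t/(-101 + t))
q(T) + N(x(l(1, 6))) = -1350 + 2*0/(-101 + 0) = -1350 + 2*0/(-101) = -1350 + 2*0*(-1/101) = -1350 + 0 = -1350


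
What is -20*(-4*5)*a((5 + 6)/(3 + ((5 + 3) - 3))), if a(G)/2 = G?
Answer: 1100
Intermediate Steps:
a(G) = 2*G
-20*(-4*5)*a((5 + 6)/(3 + ((5 + 3) - 3))) = -20*(-4*5)*2*((5 + 6)/(3 + ((5 + 3) - 3))) = -(-400)*2*(11/(3 + (8 - 3))) = -(-400)*2*(11/(3 + 5)) = -(-400)*2*(11/8) = -(-400)*11/4 = -20*(-55) = 1100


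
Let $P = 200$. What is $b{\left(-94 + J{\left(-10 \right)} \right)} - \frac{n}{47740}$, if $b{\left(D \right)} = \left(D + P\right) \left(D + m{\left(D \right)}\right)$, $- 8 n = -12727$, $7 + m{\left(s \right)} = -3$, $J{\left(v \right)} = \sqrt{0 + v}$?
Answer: $- \frac{383101637}{34720} + 2 i \sqrt{10} \approx -11034.0 + 6.3246 i$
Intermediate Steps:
$J{\left(v \right)} = \sqrt{v}$
$m{\left(s \right)} = -10$ ($m{\left(s \right)} = -7 - 3 = -10$)
$n = \frac{12727}{8}$ ($n = \left(- \frac{1}{8}\right) \left(-12727\right) = \frac{12727}{8} \approx 1590.9$)
$b{\left(D \right)} = \left(-10 + D\right) \left(200 + D\right)$ ($b{\left(D \right)} = \left(D + 200\right) \left(D - 10\right) = \left(200 + D\right) \left(-10 + D\right) = \left(-10 + D\right) \left(200 + D\right)$)
$b{\left(-94 + J{\left(-10 \right)} \right)} - \frac{n}{47740} = \left(-2000 + \left(-94 + \sqrt{-10}\right)^{2} + 190 \left(-94 + \sqrt{-10}\right)\right) - \frac{12727}{8 \cdot 47740} = \left(-2000 + \left(-94 + i \sqrt{10}\right)^{2} + 190 \left(-94 + i \sqrt{10}\right)\right) - \frac{12727}{8} \cdot \frac{1}{47740} = \left(-2000 + \left(-94 + i \sqrt{10}\right)^{2} - \left(17860 - 190 i \sqrt{10}\right)\right) - \frac{1157}{34720} = \left(-19860 + \left(-94 + i \sqrt{10}\right)^{2} + 190 i \sqrt{10}\right) - \frac{1157}{34720} = - \frac{689540357}{34720} + \left(-94 + i \sqrt{10}\right)^{2} + 190 i \sqrt{10}$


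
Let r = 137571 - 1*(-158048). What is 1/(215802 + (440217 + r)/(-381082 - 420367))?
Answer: 801449/172953561262 ≈ 4.6339e-6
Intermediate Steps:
r = 295619 (r = 137571 + 158048 = 295619)
1/(215802 + (440217 + r)/(-381082 - 420367)) = 1/(215802 + (440217 + 295619)/(-381082 - 420367)) = 1/(215802 + 735836/(-801449)) = 1/(215802 + 735836*(-1/801449)) = 1/(215802 - 735836/801449) = 1/(172953561262/801449) = 801449/172953561262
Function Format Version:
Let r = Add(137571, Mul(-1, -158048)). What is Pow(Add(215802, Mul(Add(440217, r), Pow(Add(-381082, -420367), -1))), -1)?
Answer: Rational(801449, 172953561262) ≈ 4.6339e-6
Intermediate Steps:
r = 295619 (r = Add(137571, 158048) = 295619)
Pow(Add(215802, Mul(Add(440217, r), Pow(Add(-381082, -420367), -1))), -1) = Pow(Add(215802, Mul(Add(440217, 295619), Pow(Add(-381082, -420367), -1))), -1) = Pow(Add(215802, Mul(735836, Pow(-801449, -1))), -1) = Pow(Add(215802, Mul(735836, Rational(-1, 801449))), -1) = Pow(Add(215802, Rational(-735836, 801449)), -1) = Pow(Rational(172953561262, 801449), -1) = Rational(801449, 172953561262)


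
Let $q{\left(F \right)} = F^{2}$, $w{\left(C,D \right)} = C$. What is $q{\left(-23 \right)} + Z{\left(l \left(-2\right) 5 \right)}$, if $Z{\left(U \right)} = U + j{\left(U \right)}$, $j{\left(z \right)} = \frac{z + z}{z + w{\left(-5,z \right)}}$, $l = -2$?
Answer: $\frac{1655}{3} \approx 551.67$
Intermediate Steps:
$j{\left(z \right)} = \frac{2 z}{-5 + z}$ ($j{\left(z \right)} = \frac{z + z}{z - 5} = \frac{2 z}{-5 + z}$)
$Z{\left(U \right)} = U + \frac{2 U}{-5 + U}$
$q{\left(-23 \right)} + Z{\left(l \left(-2\right) 5 \right)} = \left(-23\right)^{2} + \frac{\left(-2\right) \left(-2\right) 5 \left(-3 + \left(-2\right) \left(-2\right) 5\right)}{-5 + \left(-2\right) \left(-2\right) 5} = 529 + \frac{4 \cdot 5 \left(-3 + 4 \cdot 5\right)}{-5 + 4 \cdot 5} = 529 + \frac{20 \left(-3 + 20\right)}{-5 + 20} = 529 + 20 \cdot \frac{1}{15} \cdot 17 = 529 + \frac{68}{3} = \frac{1655}{3}$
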